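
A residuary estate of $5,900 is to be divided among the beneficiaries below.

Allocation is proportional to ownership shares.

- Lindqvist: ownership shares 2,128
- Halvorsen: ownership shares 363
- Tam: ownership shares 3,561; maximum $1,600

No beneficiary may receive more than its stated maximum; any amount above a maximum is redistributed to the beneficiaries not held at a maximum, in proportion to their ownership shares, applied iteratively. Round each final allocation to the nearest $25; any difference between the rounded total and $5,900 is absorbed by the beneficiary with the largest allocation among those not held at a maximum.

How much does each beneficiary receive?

Lindqvist: $3,675 · Halvorsen: $625 · Tam: $1,600

Total ownership shares = 6,052.
Unconstrained shares: Lindqvist 2,074.55; Halvorsen 353.88; Tam 3,471.56.
Held at cap: Tam ($1,600); remaining pool $4,300 reallocated over remaining ownership shares 2,491.
Redistributed shares: Lindqvist 3,673.38 → $3,675; Halvorsen 626.62 → $625.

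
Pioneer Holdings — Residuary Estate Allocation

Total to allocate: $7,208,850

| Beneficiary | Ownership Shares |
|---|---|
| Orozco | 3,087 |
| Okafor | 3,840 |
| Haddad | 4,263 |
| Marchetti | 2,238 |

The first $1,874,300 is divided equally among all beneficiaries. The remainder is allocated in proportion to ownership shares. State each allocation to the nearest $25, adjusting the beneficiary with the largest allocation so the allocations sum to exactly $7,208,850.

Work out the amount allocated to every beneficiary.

First tranche $1,874,300 split equally: $468,575 each.
Remainder $5,334,550 by ownership shares (total 13,428): Orozco 1,226,374.43 → $1,226,375; Okafor 1,525,519.21 → $1,525,525; Haddad 1,693,564.69 → $1,693,575; Marchetti 889,091.67 → $889,100.
Rounding difference −$25 on remainder applied to Haddad.
Totals: Orozco $468,575 + $1,226,375 = $1,694,950; Okafor $468,575 + $1,525,525 = $1,994,100; Haddad $468,575 + $1,693,550 = $2,162,125; Marchetti $468,575 + $889,100 = $1,357,675.

Orozco: $1,694,950; Okafor: $1,994,100; Haddad: $2,162,125; Marchetti: $1,357,675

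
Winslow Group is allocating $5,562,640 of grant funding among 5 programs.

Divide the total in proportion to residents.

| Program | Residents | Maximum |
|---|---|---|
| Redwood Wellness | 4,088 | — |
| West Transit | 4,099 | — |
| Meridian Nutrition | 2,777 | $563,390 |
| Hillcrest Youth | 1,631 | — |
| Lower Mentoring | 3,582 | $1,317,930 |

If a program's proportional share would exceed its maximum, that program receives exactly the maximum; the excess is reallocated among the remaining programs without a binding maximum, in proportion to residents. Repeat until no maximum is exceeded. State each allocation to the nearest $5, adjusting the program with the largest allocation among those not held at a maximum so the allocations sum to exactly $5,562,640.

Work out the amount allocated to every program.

Combined residents = 16,177.
Proportional shares (ignoring caps): Redwood Wellness 1,405,703.92; West Transit 1,409,486.39; Meridian Nutrition 954,902.10; Hillcrest Youth 560,837.35; Lower Mentoring 1,231,710.24.
Cap binds for Meridian Nutrition ($563,390); residual $4,999,250 reallocated over remaining residents 13,400.
Cap binds for Lower Mentoring ($1,317,930); residual $3,681,320 reallocated over remaining residents 9,818.
Shares after redistribution: Redwood Wellness 1,532,820.96 → $1,532,820; West Transit 1,536,945.48 → $1,536,945; Hillcrest Youth 611,553.57 → $611,555.

Redwood Wellness: $1,532,820 | West Transit: $1,536,945 | Meridian Nutrition: $563,390 | Hillcrest Youth: $611,555 | Lower Mentoring: $1,317,930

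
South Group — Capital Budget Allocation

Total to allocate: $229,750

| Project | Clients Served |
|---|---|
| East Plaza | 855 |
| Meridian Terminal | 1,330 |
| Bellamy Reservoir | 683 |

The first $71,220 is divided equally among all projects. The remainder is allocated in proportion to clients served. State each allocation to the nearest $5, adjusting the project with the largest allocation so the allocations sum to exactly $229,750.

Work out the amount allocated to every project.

East Plaza: $71,000 · Meridian Terminal: $97,255 · Bellamy Reservoir: $61,495

Equal tier: $71,220 ÷ 3 = $23,740 apiece.
Remainder $158,530 by clients served (total 2,868): East Plaza 47,260.51 → $47,260; Meridian Terminal 73,516.35 → $73,515; Bellamy Reservoir 37,753.13 → $37,755.
Totals: East Plaza $23,740 + $47,260 = $71,000; Meridian Terminal $23,740 + $73,515 = $97,255; Bellamy Reservoir $23,740 + $37,755 = $61,495.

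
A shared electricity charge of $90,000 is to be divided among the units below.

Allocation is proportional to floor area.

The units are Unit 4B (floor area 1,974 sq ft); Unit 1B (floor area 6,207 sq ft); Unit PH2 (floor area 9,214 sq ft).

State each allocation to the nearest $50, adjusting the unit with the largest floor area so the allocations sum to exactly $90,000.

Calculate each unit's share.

Sum of floor area: 17,395.
Pro-rata amounts: Unit 4B 1,974/17,395 × $90,000 = 10,213.28; Unit 1B 6,207/17,395 × $90,000 = 32,114.40; Unit PH2 9,214/17,395 × $90,000 = 47,672.32.
Rounded to nearest $50: Unit 4B $10,200; Unit 1B $32,100; Unit PH2 $47,650. Sum = $89,950.
Difference $90,000 − $89,950 = +$50 applied to largest floor area (Unit PH2): Unit PH2 becomes $47,700.

Unit 4B: $10,200; Unit 1B: $32,100; Unit PH2: $47,700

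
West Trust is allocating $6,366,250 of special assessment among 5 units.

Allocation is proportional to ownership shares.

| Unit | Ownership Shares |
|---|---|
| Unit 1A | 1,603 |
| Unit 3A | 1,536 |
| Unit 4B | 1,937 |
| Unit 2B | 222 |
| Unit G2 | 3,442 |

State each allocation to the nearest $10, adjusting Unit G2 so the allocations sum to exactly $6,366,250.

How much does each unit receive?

Ownership shares total: 8,740.
Pro-rata amounts: Unit 1A 1,603/8,740 × $6,366,250 = 1,167,631.44; Unit 3A 1,536/8,740 × $6,366,250 = 1,118,828.38; Unit 4B 1,937/8,740 × $6,366,250 = 1,410,918.34; Unit 2B 222/8,740 × $6,366,250 = 161,705.66; Unit G2 3,442/8,740 × $6,366,250 = 2,507,166.19.
At nearest $10: Unit 1A $1,167,630; Unit 3A $1,118,830; Unit 4B $1,410,920; Unit 2B $161,710; Unit G2 $2,507,170. Sum = $6,366,260.
Difference $6,366,250 − $6,366,260 = −$10 applied to Unit G2: Unit G2 becomes $2,507,160.

Unit 1A: $1,167,630 | Unit 3A: $1,118,830 | Unit 4B: $1,410,920 | Unit 2B: $161,710 | Unit G2: $2,507,160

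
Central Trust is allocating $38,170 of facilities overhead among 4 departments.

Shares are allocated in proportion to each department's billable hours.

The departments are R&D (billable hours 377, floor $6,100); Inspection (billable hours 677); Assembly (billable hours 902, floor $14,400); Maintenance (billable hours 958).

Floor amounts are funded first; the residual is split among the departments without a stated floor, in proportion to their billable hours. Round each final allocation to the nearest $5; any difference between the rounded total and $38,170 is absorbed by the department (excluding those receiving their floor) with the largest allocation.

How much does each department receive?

Minimums first: R&D $6,100; Assembly $14,400. Residual $17,670.
Residual split over remaining billable hours 1,635: Inspection 7,316.57 → $7,315; Maintenance 10,353.43 → $10,355.

R&D: $6,100; Inspection: $7,315; Assembly: $14,400; Maintenance: $10,355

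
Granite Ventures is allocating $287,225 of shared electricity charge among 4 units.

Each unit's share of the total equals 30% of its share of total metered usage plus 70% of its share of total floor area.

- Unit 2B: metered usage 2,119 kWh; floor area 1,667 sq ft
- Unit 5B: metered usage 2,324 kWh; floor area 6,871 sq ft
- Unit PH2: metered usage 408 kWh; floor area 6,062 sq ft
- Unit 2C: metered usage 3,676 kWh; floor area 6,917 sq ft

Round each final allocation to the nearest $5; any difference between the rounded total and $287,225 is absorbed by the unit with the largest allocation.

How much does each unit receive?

Unit 2B: $36,990 | Unit 5B: $87,690 | Unit PH2: $60,765 | Unit 2C: $101,780

Metered usage total 8,527; floor area total 21,517.
Combined weights (30% metered usage + 70% floor area): Unit 2B 0.1288; Unit 5B 0.3053; Unit PH2 0.2116; Unit 2C 0.3544.
Unrounded shares: Unit 2B 36,989.69; Unit 5B 87,688.08; Unit PH2 60,767.02; Unit 2C 101,780.21.
After rounding ($5): Unit 2B $36,990; Unit 5B $87,690; Unit PH2 $60,765; Unit 2C $101,780. Sum = $287,225.
No rounding difference to absorb.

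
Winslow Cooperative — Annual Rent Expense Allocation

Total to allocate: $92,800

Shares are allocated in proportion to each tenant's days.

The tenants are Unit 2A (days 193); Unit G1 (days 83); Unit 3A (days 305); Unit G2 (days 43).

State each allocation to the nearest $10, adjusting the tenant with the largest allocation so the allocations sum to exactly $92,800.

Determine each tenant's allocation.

Days total: 624.
Proportional shares: Unit 2A 193/624 × $92,800 = 28,702.56; Unit G1 83/624 × $92,800 = 12,343.59; Unit 3A 305/624 × $92,800 = 45,358.97; Unit G2 43/624 × $92,800 = 6,394.87.
After rounding ($10): Unit 2A $28,700; Unit G1 $12,340; Unit 3A $45,360; Unit G2 $6,390. Sum = $92,790.
Difference $92,800 − $92,790 = +$10 applied to largest allocation (Unit 3A): Unit 3A becomes $45,370.

Unit 2A: $28,700 · Unit G1: $12,340 · Unit 3A: $45,370 · Unit G2: $6,390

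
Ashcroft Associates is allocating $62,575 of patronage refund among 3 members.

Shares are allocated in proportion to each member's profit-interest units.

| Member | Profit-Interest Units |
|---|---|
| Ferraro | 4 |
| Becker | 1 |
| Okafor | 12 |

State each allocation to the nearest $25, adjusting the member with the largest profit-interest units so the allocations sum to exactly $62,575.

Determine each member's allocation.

Sum of profit-interest units: 4 + 1 + 12 = 17.
Raw shares: Ferraro 14,723.53; Becker 3,680.88; Okafor 44,170.59.
Rounded to nearest $25: Ferraro $14,725; Becker $3,675; Okafor $44,175. Sum = $62,575.
No rounding difference to absorb.

Ferraro: $14,725; Becker: $3,675; Okafor: $44,175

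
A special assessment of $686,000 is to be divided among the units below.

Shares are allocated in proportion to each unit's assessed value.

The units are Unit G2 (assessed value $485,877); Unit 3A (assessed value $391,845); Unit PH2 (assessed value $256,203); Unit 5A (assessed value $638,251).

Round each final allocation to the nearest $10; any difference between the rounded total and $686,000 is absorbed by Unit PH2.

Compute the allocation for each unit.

Total assessed value = 1,772,176.
Unrounded shares: Unit G2 485,877/1,772,176 × $686,000 = 188,080.43; Unit 3A 391,845/1,772,176 × $686,000 = 151,681.14; Unit PH2 256,203/1,772,176 × $686,000 = 99,174.83; Unit 5A 638,251/1,772,176 × $686,000 = 247,063.60.
After rounding ($10): Unit G2 $188,080; Unit 3A $151,680; Unit PH2 $99,170; Unit 5A $247,060. Sum = $685,990.
Difference $686,000 − $685,990 = +$10 applied to Unit PH2: Unit PH2 becomes $99,180.

Unit G2: $188,080; Unit 3A: $151,680; Unit PH2: $99,180; Unit 5A: $247,060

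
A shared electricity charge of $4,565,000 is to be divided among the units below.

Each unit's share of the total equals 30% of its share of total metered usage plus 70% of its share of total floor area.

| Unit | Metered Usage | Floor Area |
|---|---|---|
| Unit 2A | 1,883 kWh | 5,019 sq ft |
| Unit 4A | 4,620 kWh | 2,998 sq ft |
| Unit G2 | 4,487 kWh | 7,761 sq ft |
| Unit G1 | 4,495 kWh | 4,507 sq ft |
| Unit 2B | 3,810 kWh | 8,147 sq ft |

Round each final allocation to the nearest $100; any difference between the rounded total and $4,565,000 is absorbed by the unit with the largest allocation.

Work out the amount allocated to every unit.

Unit 2A: $697,700; Unit 4A: $664,900; Unit G2: $1,190,700; Unit G1: $825,600; Unit 2B: $1,186,100

Metered usage total 19,295; floor area total 28,432.
Composite weights (30% metered usage + 70% floor area): Unit 2A 0.1528; Unit 4A 0.1456; Unit G2 0.2608; Unit G1 0.1809; Unit 2B 0.2598.
Proportional shares: Unit 2A 697,739.84; Unit 4A 664,861.57; Unit G2 1,190,739.82; Unit G1 825,587.42; Unit 2B 1,186,071.35.
After rounding ($100): Unit 2A $697,700; Unit 4A $664,900; Unit G2 $1,190,700; Unit G1 $825,600; Unit 2B $1,186,100. Sum = $4,565,000.
No rounding difference to absorb.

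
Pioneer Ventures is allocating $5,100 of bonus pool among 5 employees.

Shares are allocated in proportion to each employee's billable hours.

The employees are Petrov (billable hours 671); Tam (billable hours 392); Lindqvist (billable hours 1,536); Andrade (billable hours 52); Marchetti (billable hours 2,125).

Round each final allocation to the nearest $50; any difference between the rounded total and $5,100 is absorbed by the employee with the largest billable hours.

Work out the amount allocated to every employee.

Billable hours total: 4,776.
Pro-rata amounts: Petrov 671/4,776 × $5,100 = 716.52; Tam 392/4,776 × $5,100 = 418.59; Lindqvist 1,536/4,776 × $5,100 = 1,640.20; Andrade 52/4,776 × $5,100 = 55.53; Marchetti 2,125/4,776 × $5,100 = 2,269.16.
At nearest $50: Petrov $700; Tam $400; Lindqvist $1,650; Andrade $50; Marchetti $2,250. Sum = $5,050.
Difference $5,100 − $5,050 = +$50 applied to largest billable hours (Marchetti): Marchetti becomes $2,300.

Petrov: $700; Tam: $400; Lindqvist: $1,650; Andrade: $50; Marchetti: $2,300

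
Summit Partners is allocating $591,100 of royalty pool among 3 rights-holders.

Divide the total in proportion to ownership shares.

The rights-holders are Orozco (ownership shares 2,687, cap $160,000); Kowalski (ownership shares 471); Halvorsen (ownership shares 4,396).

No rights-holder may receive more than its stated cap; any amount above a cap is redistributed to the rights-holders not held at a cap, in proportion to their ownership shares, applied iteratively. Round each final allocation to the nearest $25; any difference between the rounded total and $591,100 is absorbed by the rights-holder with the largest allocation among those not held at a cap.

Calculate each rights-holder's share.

Sum of ownership shares: 7,554.
Pro-rata shares before constraints: Orozco 210,257.57; Kowalski 36,855.72; Halvorsen 343,986.71.
Cap binds for Orozco ($160,000); balance $431,100 reallocated over remaining ownership shares 4,867.
Remaining shares: Kowalski 41,719.35 → $41,725; Halvorsen 389,380.65 → $389,375.

Orozco: $160,000; Kowalski: $41,725; Halvorsen: $389,375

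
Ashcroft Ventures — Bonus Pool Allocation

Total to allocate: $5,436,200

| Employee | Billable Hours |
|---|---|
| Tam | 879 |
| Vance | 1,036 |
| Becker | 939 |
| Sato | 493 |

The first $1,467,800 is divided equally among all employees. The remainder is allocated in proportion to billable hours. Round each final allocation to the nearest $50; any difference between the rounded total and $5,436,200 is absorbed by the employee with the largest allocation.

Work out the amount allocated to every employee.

First tranche $1,467,800 split equally: $366,950 each.
Remainder $3,968,400 by billable hours (total 3,347): Tam 1,042,194.08 → $1,042,200; Vance 1,228,342.52 → $1,228,350; Becker 1,113,333.61 → $1,113,350; Sato 584,529.79 → $584,550.
Rounding difference −$50 on remainder applied to Vance.
Totals: Tam $366,950 + $1,042,200 = $1,409,150; Vance $366,950 + $1,228,300 = $1,595,250; Becker $366,950 + $1,113,350 = $1,480,300; Sato $366,950 + $584,550 = $951,500.

Tam: $1,409,150 · Vance: $1,595,250 · Becker: $1,480,300 · Sato: $951,500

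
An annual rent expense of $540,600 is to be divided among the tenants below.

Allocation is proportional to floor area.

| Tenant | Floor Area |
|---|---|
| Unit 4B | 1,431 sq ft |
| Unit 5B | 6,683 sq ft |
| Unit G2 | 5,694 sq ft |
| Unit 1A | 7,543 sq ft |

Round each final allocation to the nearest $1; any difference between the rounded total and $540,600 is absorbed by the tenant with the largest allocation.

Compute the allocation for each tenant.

Unit 4B: $36,232; Unit 5B: $169,211; Unit G2: $144,170; Unit 1A: $190,987

Total floor area = 21,351.
Proportional shares: Unit 4B 1,431/21,351 × $540,600 = 36,232.43; Unit 5B 6,683/21,351 × $540,600 = 169,211.27; Unit G2 5,694/21,351 × $540,600 = 144,170.13; Unit 1A 7,543/21,351 × $540,600 = 190,986.17.
After rounding ($1): Unit 4B $36,232; Unit 5B $169,211; Unit G2 $144,170; Unit 1A $190,986. Sum = $540,599.
Difference $540,600 − $540,599 = +$1 applied to largest allocation (Unit 1A): Unit 1A becomes $190,987.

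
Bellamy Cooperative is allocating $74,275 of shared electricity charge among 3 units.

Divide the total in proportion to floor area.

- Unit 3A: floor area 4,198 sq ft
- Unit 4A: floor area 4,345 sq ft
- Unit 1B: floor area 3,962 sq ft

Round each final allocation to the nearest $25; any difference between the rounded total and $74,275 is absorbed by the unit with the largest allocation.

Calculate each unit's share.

Total floor area = 12,505.
Raw shares: Unit 3A 4,198/12,505 × $74,275 = 24,934.54; Unit 4A 4,345/12,505 × $74,275 = 25,807.67; Unit 1B 3,962/12,505 × $74,275 = 23,532.79.
Rounded to nearest $25: Unit 3A $24,925; Unit 4A $25,800; Unit 1B $23,525. Sum = $74,250.
Difference $74,275 − $74,250 = +$25 applied to largest allocation (Unit 4A): Unit 4A becomes $25,825.

Unit 3A: $24,925 | Unit 4A: $25,825 | Unit 1B: $23,525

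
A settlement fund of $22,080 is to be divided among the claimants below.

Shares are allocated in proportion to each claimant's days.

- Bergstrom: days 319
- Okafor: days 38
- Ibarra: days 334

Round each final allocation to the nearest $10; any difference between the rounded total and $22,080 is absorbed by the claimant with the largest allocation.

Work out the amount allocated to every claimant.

Bergstrom: $10,190 · Okafor: $1,210 · Ibarra: $10,680

Combined days = 691.
Raw shares: Bergstrom 319/691 × $22,080 = 10,193.23; Okafor 38/691 × $22,080 = 1,214.24; Ibarra 334/691 × $22,080 = 10,672.53.
After rounding ($10): Bergstrom $10,190; Okafor $1,210; Ibarra $10,670. Sum = $22,070.
Difference $22,080 − $22,070 = +$10 applied to largest allocation (Ibarra): Ibarra becomes $10,680.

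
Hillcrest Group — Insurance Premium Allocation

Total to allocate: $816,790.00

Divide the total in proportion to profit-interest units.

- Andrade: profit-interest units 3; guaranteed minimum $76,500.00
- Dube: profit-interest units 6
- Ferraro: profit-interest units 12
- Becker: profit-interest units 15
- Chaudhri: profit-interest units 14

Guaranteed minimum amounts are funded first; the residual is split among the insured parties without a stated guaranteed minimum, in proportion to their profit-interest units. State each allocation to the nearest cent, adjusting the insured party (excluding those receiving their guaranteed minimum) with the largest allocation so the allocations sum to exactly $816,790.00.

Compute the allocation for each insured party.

Andrade: $76,500.00 · Dube: $94,505.11 · Ferraro: $189,010.21 · Becker: $236,262.77 · Chaudhri: $220,511.91

Guaranteed amounts: Andrade $76,500.00. Balance $740,290.00.
Balance split over remaining profit-interest units 47: Dube 94,505.1064 → $94,505.11; Ferraro 189,010.2128 → $189,010.21; Becker 236,262.7660 → $236,262.77; Chaudhri 220,511.9149 → $220,511.91.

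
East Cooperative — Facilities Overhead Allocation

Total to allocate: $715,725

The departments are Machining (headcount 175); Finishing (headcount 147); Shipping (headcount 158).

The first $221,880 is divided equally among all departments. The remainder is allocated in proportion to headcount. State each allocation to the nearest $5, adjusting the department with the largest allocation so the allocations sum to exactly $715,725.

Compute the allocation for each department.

Machining: $254,010 · Finishing: $225,200 · Shipping: $236,515

$221,880 shared equally gives $73,960 per department.
Remainder $493,845 by headcount (total 480): Machining 180,047.66 → $180,050; Finishing 151,240.03 → $151,240; Shipping 162,557.31 → $162,555.
Totals: Machining $73,960 + $180,050 = $254,010; Finishing $73,960 + $151,240 = $225,200; Shipping $73,960 + $162,555 = $236,515.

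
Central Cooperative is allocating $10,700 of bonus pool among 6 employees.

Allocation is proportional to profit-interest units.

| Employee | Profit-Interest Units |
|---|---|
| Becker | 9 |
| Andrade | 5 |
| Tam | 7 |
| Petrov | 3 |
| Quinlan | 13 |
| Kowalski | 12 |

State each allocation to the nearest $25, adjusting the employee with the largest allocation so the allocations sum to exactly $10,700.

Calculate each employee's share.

Becker: $1,975 | Andrade: $1,100 | Tam: $1,525 | Petrov: $650 | Quinlan: $2,825 | Kowalski: $2,625

Total profit-interest units = 49.
Pro-rata amounts: Becker 9/49 × $10,700 = 1,965.31; Andrade 5/49 × $10,700 = 1,091.84; Tam 7/49 × $10,700 = 1,528.57; Petrov 3/49 × $10,700 = 655.10; Quinlan 13/49 × $10,700 = 2,838.78; Kowalski 12/49 × $10,700 = 2,620.41.
Rounded to nearest $25: Becker $1,975; Andrade $1,100; Tam $1,525; Petrov $650; Quinlan $2,850; Kowalski $2,625. Sum = $10,725.
Difference $10,700 − $10,725 = −$25 applied to largest allocation (Quinlan): Quinlan becomes $2,825.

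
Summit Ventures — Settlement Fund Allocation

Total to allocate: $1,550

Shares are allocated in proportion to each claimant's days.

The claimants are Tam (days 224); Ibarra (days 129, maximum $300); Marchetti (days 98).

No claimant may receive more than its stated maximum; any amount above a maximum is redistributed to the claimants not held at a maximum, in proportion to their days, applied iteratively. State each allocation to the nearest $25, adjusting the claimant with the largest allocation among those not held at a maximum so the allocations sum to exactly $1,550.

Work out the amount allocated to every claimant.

Sum of days: 451.
Proportional shares (ignoring caps): Tam 769.84; Ibarra 443.35; Marchetti 336.81.
Cap binds for Ibarra ($300); balance $1,250 reallocated over remaining days 322.
Shares after redistribution: Tam 869.57 → $875; Marchetti 380.43 → $375.

Tam: $875 | Ibarra: $300 | Marchetti: $375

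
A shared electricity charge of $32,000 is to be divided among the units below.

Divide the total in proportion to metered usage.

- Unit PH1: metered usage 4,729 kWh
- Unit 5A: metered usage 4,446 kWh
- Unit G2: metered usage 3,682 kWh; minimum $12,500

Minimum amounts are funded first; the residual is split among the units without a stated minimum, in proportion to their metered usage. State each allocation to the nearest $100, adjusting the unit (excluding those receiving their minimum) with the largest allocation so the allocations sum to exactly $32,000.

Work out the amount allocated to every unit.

Guaranteed amounts: Unit G2 $12,500. Residual $19,500.
Residual split over remaining metered usage 9,175: Unit PH1 10,050.74 → $10,100; Unit 5A 9,449.26 → $9,400.

Unit PH1: $10,100 · Unit 5A: $9,400 · Unit G2: $12,500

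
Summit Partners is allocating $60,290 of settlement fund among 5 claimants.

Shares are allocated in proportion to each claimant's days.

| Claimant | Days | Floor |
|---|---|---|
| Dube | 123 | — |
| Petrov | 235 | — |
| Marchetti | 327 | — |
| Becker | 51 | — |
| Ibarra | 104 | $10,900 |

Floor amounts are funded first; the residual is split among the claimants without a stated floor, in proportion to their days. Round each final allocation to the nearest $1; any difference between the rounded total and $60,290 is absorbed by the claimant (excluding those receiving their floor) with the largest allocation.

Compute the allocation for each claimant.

Guaranteed amounts: Ibarra $10,900. Remaining pool $49,390.
Remaining pool split over remaining days 736: Dube 8,254.04 → $8,254; Petrov 15,769.90 → $15,770; Marchetti 21,943.65 → $21,944; Becker 3,422.40 → $3,422.

Dube: $8,254 | Petrov: $15,770 | Marchetti: $21,944 | Becker: $3,422 | Ibarra: $10,900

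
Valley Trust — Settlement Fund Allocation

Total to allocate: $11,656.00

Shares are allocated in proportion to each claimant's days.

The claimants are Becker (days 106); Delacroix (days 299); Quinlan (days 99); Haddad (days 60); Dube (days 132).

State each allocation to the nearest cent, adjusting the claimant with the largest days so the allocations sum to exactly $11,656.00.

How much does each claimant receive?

Becker: $1,775.20 · Delacroix: $5,007.38 · Quinlan: $1,657.97 · Haddad: $1,004.83 · Dube: $2,210.62

Sum of days: 106 + 299 + 99 + 60 + 132 = 696.
Proportional shares: Becker 1,775.1954; Delacroix 5,007.3908; Quinlan 1,657.9655; Haddad 1,004.8276; Dube 2,210.6207.
At nearest cent: Becker $1,775.20; Delacroix $5,007.39; Quinlan $1,657.97; Haddad $1,004.83; Dube $2,210.62. Sum = $11,656.01.
Difference $11,656.00 − $11,656.01 = −$0.01 applied to largest days (Delacroix): Delacroix becomes $5,007.38.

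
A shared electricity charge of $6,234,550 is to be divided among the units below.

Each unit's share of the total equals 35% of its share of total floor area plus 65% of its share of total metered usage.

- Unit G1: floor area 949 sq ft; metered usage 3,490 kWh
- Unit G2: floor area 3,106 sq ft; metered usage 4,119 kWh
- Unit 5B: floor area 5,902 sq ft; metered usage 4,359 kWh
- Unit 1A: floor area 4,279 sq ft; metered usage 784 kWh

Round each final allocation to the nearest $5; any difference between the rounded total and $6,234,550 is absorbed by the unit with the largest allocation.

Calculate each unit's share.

Unit G1: $1,254,550 | Unit G2: $1,785,065 | Unit 5B: $2,289,905 | Unit 1A: $905,030

Totals — floor area 14,236, metered usage 12,752.
Combined weights (35% floor area + 65% metered usage): Unit G1 0.2012; Unit G2 0.2863; Unit 5B 0.3673; Unit 1A 0.1452.
Proportional shares: Unit G1 1,254,549.56; Unit G2 1,785,064.16; Unit 5B 2,289,904.32; Unit 1A 905,031.97.
After rounding ($5): Unit G1 $1,254,550; Unit G2 $1,785,065; Unit 5B $2,289,905; Unit 1A $905,030. Sum = $6,234,550.
No rounding difference to absorb.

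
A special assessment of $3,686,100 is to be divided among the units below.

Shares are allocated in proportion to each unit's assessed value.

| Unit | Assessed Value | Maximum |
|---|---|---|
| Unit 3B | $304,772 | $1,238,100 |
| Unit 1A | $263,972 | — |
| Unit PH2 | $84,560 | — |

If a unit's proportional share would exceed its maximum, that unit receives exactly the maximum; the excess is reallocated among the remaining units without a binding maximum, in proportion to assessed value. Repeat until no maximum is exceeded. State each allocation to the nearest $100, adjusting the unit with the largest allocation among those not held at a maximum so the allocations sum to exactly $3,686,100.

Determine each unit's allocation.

Assessed value total: 653,304.
Unconstrained shares: Unit 3B 1,719,597.72; Unit 1A 1,489,394.20; Unit PH2 477,108.08.
Capped: Unit 3B ($1,238,100); residual $2,448,000 reallocated over remaining assessed value 348,532.
Redistributed shares: Unit 1A 1,854,072.10 → $1,854,100; Unit PH2 593,927.90 → $593,900.

Unit 3B: $1,238,100 | Unit 1A: $1,854,100 | Unit PH2: $593,900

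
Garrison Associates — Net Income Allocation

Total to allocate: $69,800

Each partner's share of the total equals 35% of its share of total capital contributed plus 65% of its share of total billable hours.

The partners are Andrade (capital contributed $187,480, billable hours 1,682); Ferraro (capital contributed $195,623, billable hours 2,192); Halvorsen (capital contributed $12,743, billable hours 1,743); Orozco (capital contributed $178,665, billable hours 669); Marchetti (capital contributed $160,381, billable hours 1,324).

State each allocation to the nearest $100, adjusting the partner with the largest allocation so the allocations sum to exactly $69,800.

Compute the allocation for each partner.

Totals — capital contributed 734,892, billable hours 7,610.
Blended shares (35% capital contributed + 65% billable hours): Andrade 0.2330; Ferraro 0.2804; Halvorsen 0.1549; Orozco 0.1422; Marchetti 0.1895.
Proportional shares: Andrade 16,260.30; Ferraro 19,571.56; Halvorsen 10,815.19; Orozco 9,927.86; Marchetti 13,225.09.
Rounded to nearest $100: Andrade $16,300; Ferraro $19,600; Halvorsen $10,800; Orozco $9,900; Marchetti $13,200. Sum = $69,800.
Rounded total matches; no reconciliation needed.

Andrade: $16,300 | Ferraro: $19,600 | Halvorsen: $10,800 | Orozco: $9,900 | Marchetti: $13,200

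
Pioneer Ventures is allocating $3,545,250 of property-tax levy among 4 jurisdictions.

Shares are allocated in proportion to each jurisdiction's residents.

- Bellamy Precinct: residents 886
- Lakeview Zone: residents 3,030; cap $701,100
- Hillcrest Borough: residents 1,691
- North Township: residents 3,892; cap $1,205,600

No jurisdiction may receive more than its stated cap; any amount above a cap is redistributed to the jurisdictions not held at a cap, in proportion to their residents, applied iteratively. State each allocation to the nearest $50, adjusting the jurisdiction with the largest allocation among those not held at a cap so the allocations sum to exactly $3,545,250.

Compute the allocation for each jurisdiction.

Bellamy Precinct: $563,350; Lakeview Zone: $701,100; Hillcrest Borough: $1,075,200; North Township: $1,205,600

Combined residents = 9,499.
Pro-rata shares before constraints: Bellamy Precinct 330,676.02; Lakeview Zone 1,130,867.20; Hillcrest Borough 631,120.93; North Township 1,452,585.85.
Capped: Lakeview Zone ($701,100), North Township ($1,205,600); remaining pool $1,638,550 reallocated over remaining residents 2,577.
Shares after redistribution: Bellamy Precinct 563,350.91 → $563,350; Hillcrest Borough 1,075,199.09 → $1,075,200.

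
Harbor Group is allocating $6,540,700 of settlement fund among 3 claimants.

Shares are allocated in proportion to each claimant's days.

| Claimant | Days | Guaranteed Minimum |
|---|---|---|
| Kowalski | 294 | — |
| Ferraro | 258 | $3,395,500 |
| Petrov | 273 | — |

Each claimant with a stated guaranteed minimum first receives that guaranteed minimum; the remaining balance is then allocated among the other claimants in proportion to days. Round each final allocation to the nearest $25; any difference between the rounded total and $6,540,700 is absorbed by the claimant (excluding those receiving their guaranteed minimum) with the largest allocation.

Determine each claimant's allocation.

Minimums first: Ferraro $3,395,500. Remaining pool $3,145,200.
Remaining pool split over remaining days 567: Kowalski 1,630,844.44 → $1,630,850; Petrov 1,514,355.56 → $1,514,350.

Kowalski: $1,630,850 | Ferraro: $3,395,500 | Petrov: $1,514,350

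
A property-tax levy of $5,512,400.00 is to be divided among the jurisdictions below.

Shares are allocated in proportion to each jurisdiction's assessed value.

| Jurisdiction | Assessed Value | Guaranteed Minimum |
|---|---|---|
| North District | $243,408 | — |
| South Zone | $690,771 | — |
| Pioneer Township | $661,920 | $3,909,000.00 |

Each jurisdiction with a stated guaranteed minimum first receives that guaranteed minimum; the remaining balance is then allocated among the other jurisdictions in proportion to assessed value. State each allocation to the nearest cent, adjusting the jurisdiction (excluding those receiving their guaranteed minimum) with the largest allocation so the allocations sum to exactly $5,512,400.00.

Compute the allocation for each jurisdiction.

Minimums first: Pioneer Township $3,909,000.00. Residual $1,603,400.00.
Residual split over remaining assessed value 934,179: North District 417,779.0201 → $417,779.02; South Zone 1,185,620.9799 → $1,185,620.98.

North District: $417,779.02 · South Zone: $1,185,620.98 · Pioneer Township: $3,909,000.00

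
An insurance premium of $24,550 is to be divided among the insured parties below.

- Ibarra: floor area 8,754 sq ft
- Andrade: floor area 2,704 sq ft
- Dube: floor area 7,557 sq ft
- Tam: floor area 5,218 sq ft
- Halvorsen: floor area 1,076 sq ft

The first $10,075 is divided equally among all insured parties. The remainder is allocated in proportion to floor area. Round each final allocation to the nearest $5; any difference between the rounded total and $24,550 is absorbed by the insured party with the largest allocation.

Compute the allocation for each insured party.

Ibarra: $7,025; Andrade: $3,560; Dube: $6,335; Tam: $5,000; Halvorsen: $2,630

First tranche $10,075 split equally: $2,015 each.
Remainder $14,475 by floor area (total 25,309): Ibarra 5,006.68 → $5,005; Andrade 1,546.50 → $1,545; Dube 4,322.08 → $4,320; Tam 2,984.34 → $2,985; Halvorsen 615.40 → $615.
Rounding difference +$5 on remainder applied to Ibarra.
Totals: Ibarra $2,015 + $5,010 = $7,025; Andrade $2,015 + $1,545 = $3,560; Dube $2,015 + $4,320 = $6,335; Tam $2,015 + $2,985 = $5,000; Halvorsen $2,015 + $615 = $2,630.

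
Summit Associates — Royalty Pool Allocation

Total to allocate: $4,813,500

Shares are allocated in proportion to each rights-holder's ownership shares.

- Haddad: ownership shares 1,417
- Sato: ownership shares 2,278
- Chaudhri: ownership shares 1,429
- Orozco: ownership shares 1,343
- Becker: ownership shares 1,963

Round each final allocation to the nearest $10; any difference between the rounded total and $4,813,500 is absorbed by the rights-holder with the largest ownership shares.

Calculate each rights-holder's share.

Total ownership shares = 1,417 + 2,278 + 1,429 + 1,343 + 1,963 = 8,430.
Proportional shares: Haddad 809,101.96; Sato 1,300,729.89; Chaudhri 815,953.91; Orozco 766,848.22; Becker 1,120,866.01.
At nearest $10: Haddad $809,100; Sato $1,300,730; Chaudhri $815,950; Orozco $766,850; Becker $1,120,870. Sum = $4,813,500.
No rounding difference to absorb.

Haddad: $809,100; Sato: $1,300,730; Chaudhri: $815,950; Orozco: $766,850; Becker: $1,120,870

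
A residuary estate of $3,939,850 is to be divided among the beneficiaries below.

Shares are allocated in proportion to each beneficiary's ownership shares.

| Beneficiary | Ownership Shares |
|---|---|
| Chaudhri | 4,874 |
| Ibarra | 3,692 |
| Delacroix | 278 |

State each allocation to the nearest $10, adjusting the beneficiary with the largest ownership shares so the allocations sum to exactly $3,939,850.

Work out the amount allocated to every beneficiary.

Ownership shares total: 4,874 + 3,692 + 278 = 8,844.
Unrounded shares: Chaudhri 2,171,283.23; Ibarra 1,644,722.55; Delacroix 123,844.22.
After rounding ($10): Chaudhri $2,171,280; Ibarra $1,644,720; Delacroix $123,840. Sum = $3,939,840.
Difference $3,939,850 − $3,939,840 = +$10 applied to largest ownership shares (Chaudhri): Chaudhri becomes $2,171,290.

Chaudhri: $2,171,290 | Ibarra: $1,644,720 | Delacroix: $123,840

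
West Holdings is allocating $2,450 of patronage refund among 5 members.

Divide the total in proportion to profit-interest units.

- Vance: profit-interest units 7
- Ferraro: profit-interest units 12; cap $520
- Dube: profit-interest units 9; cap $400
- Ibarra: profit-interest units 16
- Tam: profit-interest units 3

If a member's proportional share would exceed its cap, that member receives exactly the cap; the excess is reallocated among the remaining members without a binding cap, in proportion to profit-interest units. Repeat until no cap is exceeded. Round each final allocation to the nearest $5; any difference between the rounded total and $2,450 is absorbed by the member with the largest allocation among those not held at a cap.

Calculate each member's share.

Vance: $410; Ferraro: $520; Dube: $400; Ibarra: $945; Tam: $175

Sum of profit-interest units: 47.
Pro-rata shares before constraints: Vance 364.89; Ferraro 625.53; Dube 469.15; Ibarra 834.04; Tam 156.38.
Cap binds for Ferraro ($520), Dube ($400); balance $1,530 reallocated over remaining profit-interest units 26.
Shares after redistribution: Vance 411.92 → $410; Ibarra 941.54 → $940; Tam 176.54 → $175.
Rounding difference +$5 applied to Ibarra → $945.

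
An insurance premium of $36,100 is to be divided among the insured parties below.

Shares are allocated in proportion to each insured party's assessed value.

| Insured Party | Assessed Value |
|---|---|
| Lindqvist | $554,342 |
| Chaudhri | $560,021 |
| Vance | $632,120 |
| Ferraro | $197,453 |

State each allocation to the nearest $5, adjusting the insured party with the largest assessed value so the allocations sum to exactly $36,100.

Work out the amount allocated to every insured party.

Sum of assessed value: 554,342 + 560,021 + 632,120 + 197,453 = 1,943,936.
Pro-rata amounts: Lindqvist 10,294.45; Chaudhri 10,399.91; Vance 11,738.83; Ferraro 3,666.81.
Rounded to nearest $5: Lindqvist $10,295; Chaudhri $10,400; Vance $11,740; Ferraro $3,665. Sum = $36,100.
Sum already equals the total — no adjustment.

Lindqvist: $10,295 · Chaudhri: $10,400 · Vance: $11,740 · Ferraro: $3,665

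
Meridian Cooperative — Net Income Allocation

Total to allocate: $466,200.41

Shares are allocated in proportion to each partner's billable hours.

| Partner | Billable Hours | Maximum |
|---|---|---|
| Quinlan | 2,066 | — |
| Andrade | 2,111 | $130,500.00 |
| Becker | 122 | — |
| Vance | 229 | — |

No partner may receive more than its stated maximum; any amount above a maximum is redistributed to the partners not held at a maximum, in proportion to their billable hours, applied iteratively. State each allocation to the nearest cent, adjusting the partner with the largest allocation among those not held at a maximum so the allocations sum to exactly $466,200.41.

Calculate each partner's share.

Quinlan: $286,949.54 | Andrade: $130,500.00 | Becker: $16,944.75 | Vance: $31,806.12

Total billable hours = 4,528.
Pro-rata shares before constraints: Quinlan 212,714.2330; Andrade 217,347.4085; Becker 12,561.0534; Vance 23,577.7151.
Cap binds for Andrade ($130,500.00); residual $335,700.41 reallocated over remaining billable hours 2,417.
Redistributed shares: Quinlan 286,949.5437 → $286,949.54; Becker 16,944.7456 → $16,944.75; Vance 31,806.1208 → $31,806.12.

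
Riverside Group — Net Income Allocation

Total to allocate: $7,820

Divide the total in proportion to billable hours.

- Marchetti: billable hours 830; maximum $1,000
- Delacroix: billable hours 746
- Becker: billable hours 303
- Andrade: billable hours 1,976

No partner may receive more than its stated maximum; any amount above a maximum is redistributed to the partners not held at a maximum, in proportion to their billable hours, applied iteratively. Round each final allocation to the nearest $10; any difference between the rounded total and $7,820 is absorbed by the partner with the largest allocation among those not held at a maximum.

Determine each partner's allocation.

Marchetti: $1,000 | Delacroix: $1,680 | Becker: $680 | Andrade: $4,460

Combined billable hours = 3,855.
Pro-rata shares before constraints: Marchetti 1,683.68; Delacroix 1,513.29; Becker 614.65; Andrade 4,008.38.
Held at cap: Marchetti ($1,000); remaining pool $6,820 reallocated over remaining billable hours 3,025.
Redistributed shares: Delacroix 1,681.89 → $1,680; Becker 683.13 → $680; Andrade 4,454.98 → $4,450.
Rounding difference +$10 applied to Andrade → $4,460.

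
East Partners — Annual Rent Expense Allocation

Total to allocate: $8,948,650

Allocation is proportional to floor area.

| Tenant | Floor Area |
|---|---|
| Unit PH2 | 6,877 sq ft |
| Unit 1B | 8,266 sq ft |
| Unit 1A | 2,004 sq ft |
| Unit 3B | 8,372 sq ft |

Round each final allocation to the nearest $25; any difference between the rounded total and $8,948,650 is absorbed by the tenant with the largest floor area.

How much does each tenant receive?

Unit PH2: $2,411,525 · Unit 1B: $2,898,600 · Unit 1A: $702,725 · Unit 3B: $2,935,800

Sum of floor area: 6,877 + 8,266 + 2,004 + 8,372 = 25,519.
Unrounded shares: Unit PH2 2,411,531.25; Unit 1B 2,898,606.56; Unit 1A 702,735.01; Unit 3B 2,935,777.18.
Rounded to nearest $25: Unit PH2 $2,411,525; Unit 1B $2,898,600; Unit 1A $702,725; Unit 3B $2,935,775. Sum = $8,948,625.
Difference $8,948,650 − $8,948,625 = +$25 applied to largest floor area (Unit 3B): Unit 3B becomes $2,935,800.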